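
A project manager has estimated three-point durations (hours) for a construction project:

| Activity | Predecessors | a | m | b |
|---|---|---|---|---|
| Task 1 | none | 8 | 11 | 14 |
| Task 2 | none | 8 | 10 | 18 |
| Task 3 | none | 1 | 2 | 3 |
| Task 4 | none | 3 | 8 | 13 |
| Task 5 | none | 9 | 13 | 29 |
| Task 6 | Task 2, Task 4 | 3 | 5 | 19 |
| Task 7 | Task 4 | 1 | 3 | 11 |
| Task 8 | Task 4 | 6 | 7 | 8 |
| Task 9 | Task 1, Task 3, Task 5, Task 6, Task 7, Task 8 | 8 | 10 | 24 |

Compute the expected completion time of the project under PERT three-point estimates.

30 hours

te_Task 1 = (8 + 4·11 + 14)/6 = 66/6 = 11
te_Task 2 = (8 + 4·10 + 18)/6 = 66/6 = 11
te_Task 3 = (1 + 4·2 + 3)/6 = 12/6 = 2
te_Task 4 = (3 + 4·8 + 13)/6 = 48/6 = 8
te_Task 5 = (9 + 4·13 + 29)/6 = 90/6 = 15
te_Task 6 = (3 + 4·5 + 19)/6 = 42/6 = 7
te_Task 7 = (1 + 4·3 + 11)/6 = 24/6 = 4
te_Task 8 = (6 + 4·7 + 8)/6 = 42/6 = 7
te_Task 9 = (8 + 4·10 + 24)/6 = 72/6 = 12

Forward pass:
ES_Task 1 = 0; EF_Task 1 = 11
ES_Task 2 = 0; EF_Task 2 = 11
ES_Task 3 = 0; EF_Task 3 = 2
ES_Task 4 = 0; EF_Task 4 = 8
ES_Task 5 = 0; EF_Task 5 = 15
ES_Task 6 = max(EF_Task 2=11, EF_Task 4=8) = 11; EF_Task 6 = 11+7 = 18
ES_Task 7 = 8; EF_Task 7 = 8+4 = 12
ES_Task 8 = 8; EF_Task 8 = 8+7 = 15
ES_Task 9 = max(EF_Task 1=11, EF_Task 3=2, EF_Task 5=15, EF_Task 6=18, EF_Task 7=12, EF_Task 8=15) = 18; EF_Task 9 = 18+12 = 30
Expected project duration μ = 30 hours. Critical path: Task 2 → Task 6 → Task 9.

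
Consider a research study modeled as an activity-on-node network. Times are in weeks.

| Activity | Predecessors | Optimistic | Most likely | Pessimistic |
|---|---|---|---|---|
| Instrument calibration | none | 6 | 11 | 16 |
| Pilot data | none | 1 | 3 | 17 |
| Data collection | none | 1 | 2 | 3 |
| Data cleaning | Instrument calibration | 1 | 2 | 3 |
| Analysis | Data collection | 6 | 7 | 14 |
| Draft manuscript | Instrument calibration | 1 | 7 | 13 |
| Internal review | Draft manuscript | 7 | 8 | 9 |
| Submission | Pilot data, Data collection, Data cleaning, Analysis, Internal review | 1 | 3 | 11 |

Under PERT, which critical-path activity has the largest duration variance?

Draft manuscript

te_Instrument calibration = (6 + 4·11 + 16)/6 = 66/6 = 11; σ²_Instrument calibration = ((16−6)/6)² = 2.778
te_Pilot data = (1 + 4·3 + 17)/6 = 30/6 = 5; σ²_Pilot data = ((17−1)/6)² = 7.111
te_Data collection = (1 + 4·2 + 3)/6 = 12/6 = 2; σ²_Data collection = ((3−1)/6)² = 0.111
te_Data cleaning = (1 + 4·2 + 3)/6 = 12/6 = 2; σ²_Data cleaning = ((3−1)/6)² = 0.111
te_Analysis = (6 + 4·7 + 14)/6 = 48/6 = 8; σ²_Analysis = ((14−6)/6)² = 1.778
te_Draft manuscript = (1 + 4·7 + 13)/6 = 42/6 = 7; σ²_Draft manuscript = ((13−1)/6)² = 4.000
te_Internal review = (7 + 4·8 + 9)/6 = 48/6 = 8; σ²_Internal review = ((9−7)/6)² = 0.111
te_Submission = (1 + 4·3 + 11)/6 = 24/6 = 4; σ²_Submission = ((11−1)/6)² = 2.778

Forward pass:
ES_Instrument calibration = 0; EF_Instrument calibration = 11
ES_Pilot data = 0; EF_Pilot data = 5
ES_Data collection = 0; EF_Data collection = 2
ES_Data cleaning = 11; EF_Data cleaning = 11+2 = 13
ES_Analysis = 2; EF_Analysis = 2+8 = 10
ES_Draft manuscript = 11; EF_Draft manuscript = 11+7 = 18
ES_Internal review = 18; EF_Internal review = 18+8 = 26
ES_Submission = max(EF_Pilot data=5, EF_Data collection=2, EF_Data cleaning=13, EF_Analysis=10, EF_Internal review=26) = 26; EF_Submission = 26+4 = 30
Expected project duration μ = 30 weeks. Critical path: Instrument calibration → Draft manuscript → Internal review → Submission.

Variances on critical path: σ²_Instrument calibration=2.778, σ²_Draft manuscript=4.000, σ²_Internal review=0.111, σ²_Submission=2.778.
Largest is σ²_Draft manuscript = 4.000.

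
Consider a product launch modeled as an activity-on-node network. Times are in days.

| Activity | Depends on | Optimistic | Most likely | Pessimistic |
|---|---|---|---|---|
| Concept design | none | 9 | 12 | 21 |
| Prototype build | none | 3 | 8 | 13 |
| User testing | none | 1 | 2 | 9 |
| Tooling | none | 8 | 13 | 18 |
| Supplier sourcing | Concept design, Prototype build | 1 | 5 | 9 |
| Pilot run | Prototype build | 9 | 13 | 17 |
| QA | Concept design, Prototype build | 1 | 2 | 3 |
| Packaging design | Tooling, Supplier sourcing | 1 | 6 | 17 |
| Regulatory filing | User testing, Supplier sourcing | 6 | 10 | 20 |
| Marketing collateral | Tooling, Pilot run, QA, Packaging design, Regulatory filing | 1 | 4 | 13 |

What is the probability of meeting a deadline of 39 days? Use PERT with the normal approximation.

0.900

te_Concept design = (9 + 4·12 + 21)/6 = 78/6 = 13; σ²_Concept design = ((21−9)/6)² = 4.000
te_Prototype build = (3 + 4·8 + 13)/6 = 48/6 = 8; σ²_Prototype build = ((13−3)/6)² = 2.778
te_User testing = (1 + 4·2 + 9)/6 = 18/6 = 3; σ²_User testing = ((9−1)/6)² = 1.778
te_Tooling = (8 + 4·13 + 18)/6 = 78/6 = 13; σ²_Tooling = ((18−8)/6)² = 2.778
te_Supplier sourcing = (1 + 4·5 + 9)/6 = 30/6 = 5; σ²_Supplier sourcing = ((9−1)/6)² = 1.778
te_Pilot run = (9 + 4·13 + 17)/6 = 78/6 = 13; σ²_Pilot run = ((17−9)/6)² = 1.778
te_QA = (1 + 4·2 + 3)/6 = 12/6 = 2; σ²_QA = ((3−1)/6)² = 0.111
te_Packaging design = (1 + 4·6 + 17)/6 = 42/6 = 7; σ²_Packaging design = ((17−1)/6)² = 7.111
te_Regulatory filing = (6 + 4·10 + 20)/6 = 66/6 = 11; σ²_Regulatory filing = ((20−6)/6)² = 5.444
te_Marketing collateral = (1 + 4·4 + 13)/6 = 30/6 = 5; σ²_Marketing collateral = ((13−1)/6)² = 4.000

Forward pass:
ES_Concept design = 0; EF_Concept design = 13
ES_Prototype build = 0; EF_Prototype build = 8
ES_User testing = 0; EF_User testing = 3
ES_Tooling = 0; EF_Tooling = 13
ES_Supplier sourcing = max(EF_Concept design=13, EF_Prototype build=8) = 13; EF_Supplier sourcing = 13+5 = 18
ES_Pilot run = 8; EF_Pilot run = 8+13 = 21
ES_QA = max(EF_Concept design=13, EF_Prototype build=8) = 13; EF_QA = 13+2 = 15
ES_Packaging design = max(EF_Tooling=13, EF_Supplier sourcing=18) = 18; EF_Packaging design = 18+7 = 25
ES_Regulatory filing = max(EF_User testing=3, EF_Supplier sourcing=18) = 18; EF_Regulatory filing = 18+11 = 29
ES_Marketing collateral = max(EF_Tooling=13, EF_Pilot run=21, EF_QA=15, EF_Packaging design=25, EF_Regulatory filing=29) = 29; EF_Marketing collateral = 29+5 = 34
Expected project duration μ = 34 days. Critical path: Concept design → Supplier sourcing → Regulatory filing → Marketing collateral.

Variance along critical path = 4.000 + 1.778 + 5.444 + 4.000 = 15.222; σ = √15.222 = 3.902 days.
Z = (39 − 34) / 3.902 = 1.282
P(T ≤ 39) = Φ(1.282) ≈ 0.900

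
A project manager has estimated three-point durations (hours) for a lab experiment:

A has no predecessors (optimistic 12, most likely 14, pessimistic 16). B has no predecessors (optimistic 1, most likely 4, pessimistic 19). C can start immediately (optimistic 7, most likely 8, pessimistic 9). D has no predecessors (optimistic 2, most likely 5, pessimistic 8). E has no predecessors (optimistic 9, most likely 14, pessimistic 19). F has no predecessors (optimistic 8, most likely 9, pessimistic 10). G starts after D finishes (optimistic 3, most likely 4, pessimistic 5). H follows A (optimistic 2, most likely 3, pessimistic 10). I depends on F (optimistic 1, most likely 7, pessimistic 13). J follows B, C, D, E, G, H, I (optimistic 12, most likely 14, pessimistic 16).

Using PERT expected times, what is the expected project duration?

32 hours

te_A = (12 + 4·14 + 16)/6 = 84/6 = 14
te_B = (1 + 4·4 + 19)/6 = 36/6 = 6
te_C = (7 + 4·8 + 9)/6 = 48/6 = 8
te_D = (2 + 4·5 + 8)/6 = 30/6 = 5
te_E = (9 + 4·14 + 19)/6 = 84/6 = 14
te_F = (8 + 4·9 + 10)/6 = 54/6 = 9
te_G = (3 + 4·4 + 5)/6 = 24/6 = 4
te_H = (2 + 4·3 + 10)/6 = 24/6 = 4
te_I = (1 + 4·7 + 13)/6 = 42/6 = 7
te_J = (12 + 4·14 + 16)/6 = 84/6 = 14

Forward pass:
ES_A = 0; EF_A = 14
ES_B = 0; EF_B = 6
ES_C = 0; EF_C = 8
ES_D = 0; EF_D = 5
ES_E = 0; EF_E = 14
ES_F = 0; EF_F = 9
ES_G = 5; EF_G = 5+4 = 9
ES_H = 14; EF_H = 14+4 = 18
ES_I = 9; EF_I = 9+7 = 16
ES_J = max(EF_B=6, EF_C=8, EF_D=5, EF_E=14, EF_G=9, EF_H=18, EF_I=16) = 18; EF_J = 18+14 = 32
Expected project duration μ = 32 hours. Critical path: A → H → J.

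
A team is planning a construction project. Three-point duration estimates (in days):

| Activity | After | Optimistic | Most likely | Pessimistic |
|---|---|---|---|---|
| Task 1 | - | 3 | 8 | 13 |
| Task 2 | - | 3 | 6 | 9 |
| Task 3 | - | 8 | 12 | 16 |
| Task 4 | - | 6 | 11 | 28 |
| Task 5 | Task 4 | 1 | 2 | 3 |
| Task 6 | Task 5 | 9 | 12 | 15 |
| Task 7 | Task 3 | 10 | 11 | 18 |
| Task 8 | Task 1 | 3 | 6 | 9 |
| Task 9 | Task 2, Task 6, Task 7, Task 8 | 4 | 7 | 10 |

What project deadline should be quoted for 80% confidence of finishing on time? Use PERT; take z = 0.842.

37.3 days

te_Task 1 = (3 + 4·8 + 13)/6 = 48/6 = 8; σ²_Task 1 = ((13−3)/6)² = 2.778
te_Task 2 = (3 + 4·6 + 9)/6 = 36/6 = 6; σ²_Task 2 = ((9−3)/6)² = 1.000
te_Task 3 = (8 + 4·12 + 16)/6 = 72/6 = 12; σ²_Task 3 = ((16−8)/6)² = 1.778
te_Task 4 = (6 + 4·11 + 28)/6 = 78/6 = 13; σ²_Task 4 = ((28−6)/6)² = 13.444
te_Task 5 = (1 + 4·2 + 3)/6 = 12/6 = 2; σ²_Task 5 = ((3−1)/6)² = 0.111
te_Task 6 = (9 + 4·12 + 15)/6 = 72/6 = 12; σ²_Task 6 = ((15−9)/6)² = 1.000
te_Task 7 = (10 + 4·11 + 18)/6 = 72/6 = 12; σ²_Task 7 = ((18−10)/6)² = 1.778
te_Task 8 = (3 + 4·6 + 9)/6 = 36/6 = 6; σ²_Task 8 = ((9−3)/6)² = 1.000
te_Task 9 = (4 + 4·7 + 10)/6 = 42/6 = 7; σ²_Task 9 = ((10−4)/6)² = 1.000

Forward pass:
ES_Task 1 = 0; EF_Task 1 = 8
ES_Task 2 = 0; EF_Task 2 = 6
ES_Task 3 = 0; EF_Task 3 = 12
ES_Task 4 = 0; EF_Task 4 = 13
ES_Task 5 = 13; EF_Task 5 = 13+2 = 15
ES_Task 6 = 15; EF_Task 6 = 15+12 = 27
ES_Task 7 = 12; EF_Task 7 = 12+12 = 24
ES_Task 8 = 8; EF_Task 8 = 8+6 = 14
ES_Task 9 = max(EF_Task 2=6, EF_Task 6=27, EF_Task 7=24, EF_Task 8=14) = 27; EF_Task 9 = 27+7 = 34
Expected project duration μ = 34 days. Critical path: Task 4 → Task 5 → Task 6 → Task 9.

Variance along critical path = 13.444 + 0.111 + 1.000 + 1.000 = 15.556; σ = 3.944 days.
D = μ + z·σ = 34 + 0.842·3.944 = 37.3 days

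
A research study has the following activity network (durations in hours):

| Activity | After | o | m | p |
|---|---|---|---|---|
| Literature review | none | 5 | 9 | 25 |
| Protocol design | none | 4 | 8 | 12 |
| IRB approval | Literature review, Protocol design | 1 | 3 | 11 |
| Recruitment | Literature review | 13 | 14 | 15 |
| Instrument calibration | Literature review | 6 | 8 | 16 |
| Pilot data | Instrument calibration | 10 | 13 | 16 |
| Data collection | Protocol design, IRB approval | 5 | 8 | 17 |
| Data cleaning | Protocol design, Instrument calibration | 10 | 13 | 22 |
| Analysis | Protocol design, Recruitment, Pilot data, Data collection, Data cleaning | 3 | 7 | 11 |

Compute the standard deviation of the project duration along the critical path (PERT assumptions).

te_Literature review = (5 + 4·9 + 25)/6 = 66/6 = 11; σ²_Literature review = ((25−5)/6)² = 11.111
te_Protocol design = (4 + 4·8 + 12)/6 = 48/6 = 8; σ²_Protocol design = ((12−4)/6)² = 1.778
te_IRB approval = (1 + 4·3 + 11)/6 = 24/6 = 4; σ²_IRB approval = ((11−1)/6)² = 2.778
te_Recruitment = (13 + 4·14 + 15)/6 = 84/6 = 14; σ²_Recruitment = ((15−13)/6)² = 0.111
te_Instrument calibration = (6 + 4·8 + 16)/6 = 54/6 = 9; σ²_Instrument calibration = ((16−6)/6)² = 2.778
te_Pilot data = (10 + 4·13 + 16)/6 = 78/6 = 13; σ²_Pilot data = ((16−10)/6)² = 1.000
te_Data collection = (5 + 4·8 + 17)/6 = 54/6 = 9; σ²_Data collection = ((17−5)/6)² = 4.000
te_Data cleaning = (10 + 4·13 + 22)/6 = 84/6 = 14; σ²_Data cleaning = ((22−10)/6)² = 4.000
te_Analysis = (3 + 4·7 + 11)/6 = 42/6 = 7; σ²_Analysis = ((11−3)/6)² = 1.778

Forward pass:
ES_Literature review = 0; EF_Literature review = 11
ES_Protocol design = 0; EF_Protocol design = 8
ES_IRB approval = max(EF_Literature review=11, EF_Protocol design=8) = 11; EF_IRB approval = 11+4 = 15
ES_Recruitment = 11; EF_Recruitment = 11+14 = 25
ES_Instrument calibration = 11; EF_Instrument calibration = 11+9 = 20
ES_Pilot data = 20; EF_Pilot data = 20+13 = 33
ES_Data collection = max(EF_Protocol design=8, EF_IRB approval=15) = 15; EF_Data collection = 15+9 = 24
ES_Data cleaning = max(EF_Protocol design=8, EF_Instrument calibration=20) = 20; EF_Data cleaning = 20+14 = 34
ES_Analysis = max(EF_Protocol design=8, EF_Recruitment=25, EF_Pilot data=33, EF_Data collection=24, EF_Data cleaning=34) = 34; EF_Analysis = 34+7 = 41
Expected project duration μ = 41 hours. Critical path: Literature review → Instrument calibration → Data cleaning → Analysis.

Variance along critical path = 11.111 + 2.778 + 4.000 + 1.778 = 19.667
σ = √19.667 = 4.435 hours

4.43 hours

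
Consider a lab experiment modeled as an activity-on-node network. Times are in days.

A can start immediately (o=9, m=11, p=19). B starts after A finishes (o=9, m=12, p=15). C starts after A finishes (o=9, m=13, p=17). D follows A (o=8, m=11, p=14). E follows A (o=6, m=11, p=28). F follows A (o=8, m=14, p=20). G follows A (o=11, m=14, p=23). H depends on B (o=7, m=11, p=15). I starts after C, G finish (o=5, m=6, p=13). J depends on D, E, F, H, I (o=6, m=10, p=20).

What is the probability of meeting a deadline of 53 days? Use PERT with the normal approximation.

0.983

te_A = (9 + 4·11 + 19)/6 = 72/6 = 12; σ²_A = ((19−9)/6)² = 2.778
te_B = (9 + 4·12 + 15)/6 = 72/6 = 12; σ²_B = ((15−9)/6)² = 1.000
te_C = (9 + 4·13 + 17)/6 = 78/6 = 13; σ²_C = ((17−9)/6)² = 1.778
te_D = (8 + 4·11 + 14)/6 = 66/6 = 11; σ²_D = ((14−8)/6)² = 1.000
te_E = (6 + 4·11 + 28)/6 = 78/6 = 13; σ²_E = ((28−6)/6)² = 13.444
te_F = (8 + 4·14 + 20)/6 = 84/6 = 14; σ²_F = ((20−8)/6)² = 4.000
te_G = (11 + 4·14 + 23)/6 = 90/6 = 15; σ²_G = ((23−11)/6)² = 4.000
te_H = (7 + 4·11 + 15)/6 = 66/6 = 11; σ²_H = ((15−7)/6)² = 1.778
te_I = (5 + 4·6 + 13)/6 = 42/6 = 7; σ²_I = ((13−5)/6)² = 1.778
te_J = (6 + 4·10 + 20)/6 = 66/6 = 11; σ²_J = ((20−6)/6)² = 5.444

Forward pass:
ES_A = 0; EF_A = 12
ES_B = 12; EF_B = 12+12 = 24
ES_C = 12; EF_C = 12+13 = 25
ES_D = 12; EF_D = 12+11 = 23
ES_E = 12; EF_E = 12+13 = 25
ES_F = 12; EF_F = 12+14 = 26
ES_G = 12; EF_G = 12+15 = 27
ES_H = 24; EF_H = 24+11 = 35
ES_I = max(EF_C=25, EF_G=27) = 27; EF_I = 27+7 = 34
ES_J = max(EF_D=23, EF_E=25, EF_F=26, EF_H=35, EF_I=34) = 35; EF_J = 35+11 = 46
Expected project duration μ = 46 days. Critical path: A → B → H → J.

Variance along critical path = 2.778 + 1.000 + 1.778 + 5.444 = 11.000; σ = √11.000 = 3.317 days.
Z = (53 − 46) / 3.317 = 2.111
P(T ≤ 53) = Φ(2.111) ≈ 0.983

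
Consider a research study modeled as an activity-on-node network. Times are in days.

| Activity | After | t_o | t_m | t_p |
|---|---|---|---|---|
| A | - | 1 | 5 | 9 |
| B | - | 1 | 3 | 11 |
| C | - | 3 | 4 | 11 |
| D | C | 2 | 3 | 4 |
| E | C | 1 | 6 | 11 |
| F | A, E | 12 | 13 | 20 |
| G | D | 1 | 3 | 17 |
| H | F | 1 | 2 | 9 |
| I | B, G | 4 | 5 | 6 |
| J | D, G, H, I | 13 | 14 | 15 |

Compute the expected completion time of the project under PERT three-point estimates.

te_A = (1 + 4·5 + 9)/6 = 30/6 = 5
te_B = (1 + 4·3 + 11)/6 = 24/6 = 4
te_C = (3 + 4·4 + 11)/6 = 30/6 = 5
te_D = (2 + 4·3 + 4)/6 = 18/6 = 3
te_E = (1 + 4·6 + 11)/6 = 36/6 = 6
te_F = (12 + 4·13 + 20)/6 = 84/6 = 14
te_G = (1 + 4·3 + 17)/6 = 30/6 = 5
te_H = (1 + 4·2 + 9)/6 = 18/6 = 3
te_I = (4 + 4·5 + 6)/6 = 30/6 = 5
te_J = (13 + 4·14 + 15)/6 = 84/6 = 14

Forward pass:
ES_A = 0; EF_A = 5
ES_B = 0; EF_B = 4
ES_C = 0; EF_C = 5
ES_D = 5; EF_D = 5+3 = 8
ES_E = 5; EF_E = 5+6 = 11
ES_F = max(EF_A=5, EF_E=11) = 11; EF_F = 11+14 = 25
ES_G = 8; EF_G = 8+5 = 13
ES_H = 25; EF_H = 25+3 = 28
ES_I = max(EF_B=4, EF_G=13) = 13; EF_I = 13+5 = 18
ES_J = max(EF_D=8, EF_G=13, EF_H=28, EF_I=18) = 28; EF_J = 28+14 = 42
Expected project duration μ = 42 days. Critical path: C → E → F → H → J.

42 days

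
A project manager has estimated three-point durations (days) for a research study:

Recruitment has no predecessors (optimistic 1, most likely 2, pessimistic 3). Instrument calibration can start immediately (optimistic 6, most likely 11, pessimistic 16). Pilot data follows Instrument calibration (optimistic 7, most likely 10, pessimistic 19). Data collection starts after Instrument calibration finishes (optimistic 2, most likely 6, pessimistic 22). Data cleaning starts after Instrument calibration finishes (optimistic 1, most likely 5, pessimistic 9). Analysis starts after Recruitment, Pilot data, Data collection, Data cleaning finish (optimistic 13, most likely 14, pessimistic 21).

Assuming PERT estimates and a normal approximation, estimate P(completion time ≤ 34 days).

te_Recruitment = (1 + 4·2 + 3)/6 = 12/6 = 2; σ²_Recruitment = ((3−1)/6)² = 0.111
te_Instrument calibration = (6 + 4·11 + 16)/6 = 66/6 = 11; σ²_Instrument calibration = ((16−6)/6)² = 2.778
te_Pilot data = (7 + 4·10 + 19)/6 = 66/6 = 11; σ²_Pilot data = ((19−7)/6)² = 4.000
te_Data collection = (2 + 4·6 + 22)/6 = 48/6 = 8; σ²_Data collection = ((22−2)/6)² = 11.111
te_Data cleaning = (1 + 4·5 + 9)/6 = 30/6 = 5; σ²_Data cleaning = ((9−1)/6)² = 1.778
te_Analysis = (13 + 4·14 + 21)/6 = 90/6 = 15; σ²_Analysis = ((21−13)/6)² = 1.778

Forward pass:
ES_Recruitment = 0; EF_Recruitment = 2
ES_Instrument calibration = 0; EF_Instrument calibration = 11
ES_Pilot data = 11; EF_Pilot data = 11+11 = 22
ES_Data collection = 11; EF_Data collection = 11+8 = 19
ES_Data cleaning = 11; EF_Data cleaning = 11+5 = 16
ES_Analysis = max(EF_Recruitment=2, EF_Pilot data=22, EF_Data collection=19, EF_Data cleaning=16) = 22; EF_Analysis = 22+15 = 37
Expected project duration μ = 37 days. Critical path: Instrument calibration → Pilot data → Analysis.

Variance along critical path = 2.778 + 4.000 + 1.778 = 8.556; σ = √8.556 = 2.925 days.
Z = (34 − 37) / 2.925 = -1.026
P(T ≤ 34) = Φ(-1.026) ≈ 0.153

0.153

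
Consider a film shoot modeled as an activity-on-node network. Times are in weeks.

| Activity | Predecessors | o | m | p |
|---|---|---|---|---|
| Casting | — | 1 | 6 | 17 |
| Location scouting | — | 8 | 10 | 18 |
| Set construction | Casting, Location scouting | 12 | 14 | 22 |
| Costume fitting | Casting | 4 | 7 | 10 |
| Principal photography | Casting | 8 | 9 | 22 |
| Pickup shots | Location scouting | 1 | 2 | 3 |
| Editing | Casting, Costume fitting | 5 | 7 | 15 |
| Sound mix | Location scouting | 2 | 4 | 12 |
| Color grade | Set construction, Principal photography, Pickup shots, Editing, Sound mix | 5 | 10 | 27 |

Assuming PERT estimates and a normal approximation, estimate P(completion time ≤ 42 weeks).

te_Casting = (1 + 4·6 + 17)/6 = 42/6 = 7; σ²_Casting = ((17−1)/6)² = 7.111
te_Location scouting = (8 + 4·10 + 18)/6 = 66/6 = 11; σ²_Location scouting = ((18−8)/6)² = 2.778
te_Set construction = (12 + 4·14 + 22)/6 = 90/6 = 15; σ²_Set construction = ((22−12)/6)² = 2.778
te_Costume fitting = (4 + 4·7 + 10)/6 = 42/6 = 7; σ²_Costume fitting = ((10−4)/6)² = 1.000
te_Principal photography = (8 + 4·9 + 22)/6 = 66/6 = 11; σ²_Principal photography = ((22−8)/6)² = 5.444
te_Pickup shots = (1 + 4·2 + 3)/6 = 12/6 = 2; σ²_Pickup shots = ((3−1)/6)² = 0.111
te_Editing = (5 + 4·7 + 15)/6 = 48/6 = 8; σ²_Editing = ((15−5)/6)² = 2.778
te_Sound mix = (2 + 4·4 + 12)/6 = 30/6 = 5; σ²_Sound mix = ((12−2)/6)² = 2.778
te_Color grade = (5 + 4·10 + 27)/6 = 72/6 = 12; σ²_Color grade = ((27−5)/6)² = 13.444

Forward pass:
ES_Casting = 0; EF_Casting = 7
ES_Location scouting = 0; EF_Location scouting = 11
ES_Set construction = max(EF_Casting=7, EF_Location scouting=11) = 11; EF_Set construction = 11+15 = 26
ES_Costume fitting = 7; EF_Costume fitting = 7+7 = 14
ES_Principal photography = 7; EF_Principal photography = 7+11 = 18
ES_Pickup shots = 11; EF_Pickup shots = 11+2 = 13
ES_Editing = max(EF_Casting=7, EF_Costume fitting=14) = 14; EF_Editing = 14+8 = 22
ES_Sound mix = 11; EF_Sound mix = 11+5 = 16
ES_Color grade = max(EF_Set construction=26, EF_Principal photography=18, EF_Pickup shots=13, EF_Editing=22, EF_Sound mix=16) = 26; EF_Color grade = 26+12 = 38
Expected project duration μ = 38 weeks. Critical path: Location scouting → Set construction → Color grade.

Variance along critical path = 2.778 + 2.778 + 13.444 = 19.000; σ = √19.000 = 4.359 weeks.
Z = (42 − 38) / 4.359 = 0.918
P(T ≤ 42) = Φ(0.918) ≈ 0.821

0.821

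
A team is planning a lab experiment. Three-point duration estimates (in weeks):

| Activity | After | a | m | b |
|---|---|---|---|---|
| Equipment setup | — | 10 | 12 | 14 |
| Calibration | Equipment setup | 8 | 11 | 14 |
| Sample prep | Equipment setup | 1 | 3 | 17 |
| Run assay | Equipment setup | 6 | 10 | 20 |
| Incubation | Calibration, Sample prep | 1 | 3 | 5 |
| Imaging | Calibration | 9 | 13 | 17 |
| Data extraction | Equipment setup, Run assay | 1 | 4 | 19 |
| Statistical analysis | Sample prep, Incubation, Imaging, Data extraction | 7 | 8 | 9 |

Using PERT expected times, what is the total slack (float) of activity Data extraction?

te_Equipment setup = (10 + 4·12 + 14)/6 = 72/6 = 12
te_Calibration = (8 + 4·11 + 14)/6 = 66/6 = 11
te_Sample prep = (1 + 4·3 + 17)/6 = 30/6 = 5
te_Run assay = (6 + 4·10 + 20)/6 = 66/6 = 11
te_Incubation = (1 + 4·3 + 5)/6 = 18/6 = 3
te_Imaging = (9 + 4·13 + 17)/6 = 78/6 = 13
te_Data extraction = (1 + 4·4 + 19)/6 = 36/6 = 6
te_Statistical analysis = (7 + 4·8 + 9)/6 = 48/6 = 8

Forward pass:
ES_Equipment setup = 0; EF_Equipment setup = 12
ES_Calibration = 12; EF_Calibration = 12+11 = 23
ES_Sample prep = 12; EF_Sample prep = 12+5 = 17
ES_Run assay = 12; EF_Run assay = 12+11 = 23
ES_Incubation = max(EF_Calibration=23, EF_Sample prep=17) = 23; EF_Incubation = 23+3 = 26
ES_Imaging = 23; EF_Imaging = 23+13 = 36
ES_Data extraction = max(EF_Equipment setup=12, EF_Run assay=23) = 23; EF_Data extraction = 23+6 = 29
ES_Statistical analysis = max(EF_Sample prep=17, EF_Incubation=26, EF_Imaging=36, EF_Data extraction=29) = 36; EF_Statistical analysis = 36+8 = 44
Expected project duration μ = 44 weeks. Critical path: Equipment setup → Calibration → Imaging → Statistical analysis.

Backward pass:
LF_Statistical analysis = 44; LS_Statistical analysis = 44−8 = 36
LF_Data extraction = LS_Statistical analysis = 36; LS_Data extraction = 36−6 = 30
LF_Imaging = LS_Statistical analysis = 36; LS_Imaging = 36−13 = 23
LF_Incubation = LS_Statistical analysis = 36; LS_Incubation = 36−3 = 33
LF_Run assay = LS_Data extraction = 30; LS_Run assay = 30−11 = 19
LF_Sample prep = min(LS_Incubation=33, LS_Statistical analysis=36) = 33; LS_Sample prep = 33−5 = 28
LF_Calibration = min(LS_Incubation=33, LS_Imaging=23) = 23; LS_Calibration = 23−11 = 12
LF_Equipment setup = min(LS_Calibration=12, LS_Sample prep=28, LS_Run assay=19, LS_Data extraction=30) = 12; LS_Equipment setup = 12−12 = 0
Slack_Data extraction = LS_Data extraction − ES_Data extraction = 30 − 23 = 7

7 weeks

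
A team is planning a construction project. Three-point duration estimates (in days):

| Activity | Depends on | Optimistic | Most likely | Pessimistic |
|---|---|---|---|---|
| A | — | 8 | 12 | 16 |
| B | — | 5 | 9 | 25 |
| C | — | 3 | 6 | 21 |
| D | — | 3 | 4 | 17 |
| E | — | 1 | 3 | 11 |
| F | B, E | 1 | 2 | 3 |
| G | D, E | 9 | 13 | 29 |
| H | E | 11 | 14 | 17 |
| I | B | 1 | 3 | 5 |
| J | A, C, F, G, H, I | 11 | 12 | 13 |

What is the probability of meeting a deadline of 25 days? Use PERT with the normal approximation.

0.025

te_A = (8 + 4·12 + 16)/6 = 72/6 = 12; σ²_A = ((16−8)/6)² = 1.778
te_B = (5 + 4·9 + 25)/6 = 66/6 = 11; σ²_B = ((25−5)/6)² = 11.111
te_C = (3 + 4·6 + 21)/6 = 48/6 = 8; σ²_C = ((21−3)/6)² = 9.000
te_D = (3 + 4·4 + 17)/6 = 36/6 = 6; σ²_D = ((17−3)/6)² = 5.444
te_E = (1 + 4·3 + 11)/6 = 24/6 = 4; σ²_E = ((11−1)/6)² = 2.778
te_F = (1 + 4·2 + 3)/6 = 12/6 = 2; σ²_F = ((3−1)/6)² = 0.111
te_G = (9 + 4·13 + 29)/6 = 90/6 = 15; σ²_G = ((29−9)/6)² = 11.111
te_H = (11 + 4·14 + 17)/6 = 84/6 = 14; σ²_H = ((17−11)/6)² = 1.000
te_I = (1 + 4·3 + 5)/6 = 18/6 = 3; σ²_I = ((5−1)/6)² = 0.444
te_J = (11 + 4·12 + 13)/6 = 72/6 = 12; σ²_J = ((13−11)/6)² = 0.111

Forward pass:
ES_A = 0; EF_A = 12
ES_B = 0; EF_B = 11
ES_C = 0; EF_C = 8
ES_D = 0; EF_D = 6
ES_E = 0; EF_E = 4
ES_F = max(EF_B=11, EF_E=4) = 11; EF_F = 11+2 = 13
ES_G = max(EF_D=6, EF_E=4) = 6; EF_G = 6+15 = 21
ES_H = 4; EF_H = 4+14 = 18
ES_I = 11; EF_I = 11+3 = 14
ES_J = max(EF_A=12, EF_C=8, EF_F=13, EF_G=21, EF_H=18, EF_I=14) = 21; EF_J = 21+12 = 33
Expected project duration μ = 33 days. Critical path: D → G → J.

Variance along critical path = 5.444 + 11.111 + 0.111 = 16.667; σ = √16.667 = 4.082 days.
Z = (25 − 33) / 4.082 = -1.960
P(T ≤ 25) = Φ(-1.960) ≈ 0.025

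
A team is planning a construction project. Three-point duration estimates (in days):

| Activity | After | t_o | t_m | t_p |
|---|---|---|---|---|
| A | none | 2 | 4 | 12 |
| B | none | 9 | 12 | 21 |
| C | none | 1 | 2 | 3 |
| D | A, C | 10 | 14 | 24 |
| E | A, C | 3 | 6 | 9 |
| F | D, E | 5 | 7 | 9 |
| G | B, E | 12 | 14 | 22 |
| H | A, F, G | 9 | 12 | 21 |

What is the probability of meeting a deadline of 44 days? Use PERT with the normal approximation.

te_A = (2 + 4·4 + 12)/6 = 30/6 = 5; σ²_A = ((12−2)/6)² = 2.778
te_B = (9 + 4·12 + 21)/6 = 78/6 = 13; σ²_B = ((21−9)/6)² = 4.000
te_C = (1 + 4·2 + 3)/6 = 12/6 = 2; σ²_C = ((3−1)/6)² = 0.111
te_D = (10 + 4·14 + 24)/6 = 90/6 = 15; σ²_D = ((24−10)/6)² = 5.444
te_E = (3 + 4·6 + 9)/6 = 36/6 = 6; σ²_E = ((9−3)/6)² = 1.000
te_F = (5 + 4·7 + 9)/6 = 42/6 = 7; σ²_F = ((9−5)/6)² = 0.444
te_G = (12 + 4·14 + 22)/6 = 90/6 = 15; σ²_G = ((22−12)/6)² = 2.778
te_H = (9 + 4·12 + 21)/6 = 78/6 = 13; σ²_H = ((21−9)/6)² = 4.000

Forward pass:
ES_A = 0; EF_A = 5
ES_B = 0; EF_B = 13
ES_C = 0; EF_C = 2
ES_D = max(EF_A=5, EF_C=2) = 5; EF_D = 5+15 = 20
ES_E = max(EF_A=5, EF_C=2) = 5; EF_E = 5+6 = 11
ES_F = max(EF_D=20, EF_E=11) = 20; EF_F = 20+7 = 27
ES_G = max(EF_B=13, EF_E=11) = 13; EF_G = 13+15 = 28
ES_H = max(EF_A=5, EF_F=27, EF_G=28) = 28; EF_H = 28+13 = 41
Expected project duration μ = 41 days. Critical path: B → G → H.

Variance along critical path = 4.000 + 2.778 + 4.000 = 10.778; σ = √10.778 = 3.283 days.
Z = (44 − 41) / 3.283 = 0.914
P(T ≤ 44) = Φ(0.914) ≈ 0.820

0.820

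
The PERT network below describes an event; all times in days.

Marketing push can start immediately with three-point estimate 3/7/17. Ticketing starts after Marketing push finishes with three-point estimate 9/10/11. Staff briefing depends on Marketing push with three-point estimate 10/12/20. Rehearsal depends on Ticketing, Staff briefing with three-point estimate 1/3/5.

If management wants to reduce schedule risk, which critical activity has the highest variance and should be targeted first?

te_Marketing push = (3 + 4·7 + 17)/6 = 48/6 = 8; σ²_Marketing push = ((17−3)/6)² = 5.444
te_Ticketing = (9 + 4·10 + 11)/6 = 60/6 = 10; σ²_Ticketing = ((11−9)/6)² = 0.111
te_Staff briefing = (10 + 4·12 + 20)/6 = 78/6 = 13; σ²_Staff briefing = ((20−10)/6)² = 2.778
te_Rehearsal = (1 + 4·3 + 5)/6 = 18/6 = 3; σ²_Rehearsal = ((5−1)/6)² = 0.444

Forward pass:
ES_Marketing push = 0; EF_Marketing push = 8
ES_Ticketing = 8; EF_Ticketing = 8+10 = 18
ES_Staff briefing = 8; EF_Staff briefing = 8+13 = 21
ES_Rehearsal = max(EF_Ticketing=18, EF_Staff briefing=21) = 21; EF_Rehearsal = 21+3 = 24
Expected project duration μ = 24 days. Critical path: Marketing push → Staff briefing → Rehearsal.

Variances on critical path: σ²_Marketing push=5.444, σ²_Staff briefing=2.778, σ²_Rehearsal=0.444.
Largest is σ²_Marketing push = 5.444.

Marketing push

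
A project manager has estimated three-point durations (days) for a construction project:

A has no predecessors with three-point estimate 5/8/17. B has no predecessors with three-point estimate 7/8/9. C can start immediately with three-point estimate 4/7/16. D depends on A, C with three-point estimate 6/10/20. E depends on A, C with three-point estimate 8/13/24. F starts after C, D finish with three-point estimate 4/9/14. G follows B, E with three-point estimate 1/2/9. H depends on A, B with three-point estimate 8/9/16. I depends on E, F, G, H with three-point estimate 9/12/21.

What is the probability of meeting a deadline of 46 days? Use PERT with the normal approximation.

0.840

te_A = (5 + 4·8 + 17)/6 = 54/6 = 9; σ²_A = ((17−5)/6)² = 4.000
te_B = (7 + 4·8 + 9)/6 = 48/6 = 8; σ²_B = ((9−7)/6)² = 0.111
te_C = (4 + 4·7 + 16)/6 = 48/6 = 8; σ²_C = ((16−4)/6)² = 4.000
te_D = (6 + 4·10 + 20)/6 = 66/6 = 11; σ²_D = ((20−6)/6)² = 5.444
te_E = (8 + 4·13 + 24)/6 = 84/6 = 14; σ²_E = ((24−8)/6)² = 7.111
te_F = (4 + 4·9 + 14)/6 = 54/6 = 9; σ²_F = ((14−4)/6)² = 2.778
te_G = (1 + 4·2 + 9)/6 = 18/6 = 3; σ²_G = ((9−1)/6)² = 1.778
te_H = (8 + 4·9 + 16)/6 = 60/6 = 10; σ²_H = ((16−8)/6)² = 1.778
te_I = (9 + 4·12 + 21)/6 = 78/6 = 13; σ²_I = ((21−9)/6)² = 4.000

Forward pass:
ES_A = 0; EF_A = 9
ES_B = 0; EF_B = 8
ES_C = 0; EF_C = 8
ES_D = max(EF_A=9, EF_C=8) = 9; EF_D = 9+11 = 20
ES_E = max(EF_A=9, EF_C=8) = 9; EF_E = 9+14 = 23
ES_F = max(EF_C=8, EF_D=20) = 20; EF_F = 20+9 = 29
ES_G = max(EF_B=8, EF_E=23) = 23; EF_G = 23+3 = 26
ES_H = max(EF_A=9, EF_B=8) = 9; EF_H = 9+10 = 19
ES_I = max(EF_E=23, EF_F=29, EF_G=26, EF_H=19) = 29; EF_I = 29+13 = 42
Expected project duration μ = 42 days. Critical path: A → D → F → I.

Variance along critical path = 4.000 + 5.444 + 2.778 + 4.000 = 16.222; σ = √16.222 = 4.028 days.
Z = (46 − 42) / 4.028 = 0.993
P(T ≤ 46) = Φ(0.993) ≈ 0.840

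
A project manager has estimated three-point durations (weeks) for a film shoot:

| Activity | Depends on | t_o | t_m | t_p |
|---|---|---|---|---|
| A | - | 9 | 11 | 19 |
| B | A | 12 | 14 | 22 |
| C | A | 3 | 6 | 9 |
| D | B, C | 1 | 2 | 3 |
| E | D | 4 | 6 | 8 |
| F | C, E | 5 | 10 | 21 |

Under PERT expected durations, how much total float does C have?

te_A = (9 + 4·11 + 19)/6 = 72/6 = 12
te_B = (12 + 4·14 + 22)/6 = 90/6 = 15
te_C = (3 + 4·6 + 9)/6 = 36/6 = 6
te_D = (1 + 4·2 + 3)/6 = 12/6 = 2
te_E = (4 + 4·6 + 8)/6 = 36/6 = 6
te_F = (5 + 4·10 + 21)/6 = 66/6 = 11

Forward pass:
ES_A = 0; EF_A = 12
ES_B = 12; EF_B = 12+15 = 27
ES_C = 12; EF_C = 12+6 = 18
ES_D = max(EF_B=27, EF_C=18) = 27; EF_D = 27+2 = 29
ES_E = 29; EF_E = 29+6 = 35
ES_F = max(EF_C=18, EF_E=35) = 35; EF_F = 35+11 = 46
Expected project duration μ = 46 weeks. Critical path: A → B → D → E → F.

Backward pass:
LF_F = 46; LS_F = 46−11 = 35
LF_E = LS_F = 35; LS_E = 35−6 = 29
LF_D = LS_E = 29; LS_D = 29−2 = 27
LF_C = min(LS_D=27, LS_F=35) = 27; LS_C = 27−6 = 21
LF_B = LS_D = 27; LS_B = 27−15 = 12
LF_A = min(LS_B=12, LS_C=21) = 12; LS_A = 12−12 = 0
Slack_C = LS_C − ES_C = 21 − 12 = 9

9 weeks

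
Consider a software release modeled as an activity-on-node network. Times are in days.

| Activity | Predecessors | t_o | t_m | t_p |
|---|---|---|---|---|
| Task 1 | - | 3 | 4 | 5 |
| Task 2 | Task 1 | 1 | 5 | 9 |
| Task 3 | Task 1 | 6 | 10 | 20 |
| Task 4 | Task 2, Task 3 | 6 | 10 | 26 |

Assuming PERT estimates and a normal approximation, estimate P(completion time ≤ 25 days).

te_Task 1 = (3 + 4·4 + 5)/6 = 24/6 = 4; σ²_Task 1 = ((5−3)/6)² = 0.111
te_Task 2 = (1 + 4·5 + 9)/6 = 30/6 = 5; σ²_Task 2 = ((9−1)/6)² = 1.778
te_Task 3 = (6 + 4·10 + 20)/6 = 66/6 = 11; σ²_Task 3 = ((20−6)/6)² = 5.444
te_Task 4 = (6 + 4·10 + 26)/6 = 72/6 = 12; σ²_Task 4 = ((26−6)/6)² = 11.111

Forward pass:
ES_Task 1 = 0; EF_Task 1 = 4
ES_Task 2 = 4; EF_Task 2 = 4+5 = 9
ES_Task 3 = 4; EF_Task 3 = 4+11 = 15
ES_Task 4 = max(EF_Task 2=9, EF_Task 3=15) = 15; EF_Task 4 = 15+12 = 27
Expected project duration μ = 27 days. Critical path: Task 1 → Task 3 → Task 4.

Variance along critical path = 0.111 + 5.444 + 11.111 = 16.667; σ = √16.667 = 4.082 days.
Z = (25 − 27) / 4.082 = -0.490
P(T ≤ 25) = Φ(-0.490) ≈ 0.312

0.312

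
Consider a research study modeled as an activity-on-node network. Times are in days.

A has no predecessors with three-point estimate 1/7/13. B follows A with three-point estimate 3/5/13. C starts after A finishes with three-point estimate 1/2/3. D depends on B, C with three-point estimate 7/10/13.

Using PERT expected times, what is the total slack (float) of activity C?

te_A = (1 + 4·7 + 13)/6 = 42/6 = 7
te_B = (3 + 4·5 + 13)/6 = 36/6 = 6
te_C = (1 + 4·2 + 3)/6 = 12/6 = 2
te_D = (7 + 4·10 + 13)/6 = 60/6 = 10

Forward pass:
ES_A = 0; EF_A = 7
ES_B = 7; EF_B = 7+6 = 13
ES_C = 7; EF_C = 7+2 = 9
ES_D = max(EF_B=13, EF_C=9) = 13; EF_D = 13+10 = 23
Expected project duration μ = 23 days. Critical path: A → B → D.

Backward pass:
LF_D = 23; LS_D = 23−10 = 13
LF_C = LS_D = 13; LS_C = 13−2 = 11
LF_B = LS_D = 13; LS_B = 13−6 = 7
LF_A = min(LS_B=7, LS_C=11) = 7; LS_A = 7−7 = 0
Slack_C = LS_C − ES_C = 11 − 7 = 4

4 days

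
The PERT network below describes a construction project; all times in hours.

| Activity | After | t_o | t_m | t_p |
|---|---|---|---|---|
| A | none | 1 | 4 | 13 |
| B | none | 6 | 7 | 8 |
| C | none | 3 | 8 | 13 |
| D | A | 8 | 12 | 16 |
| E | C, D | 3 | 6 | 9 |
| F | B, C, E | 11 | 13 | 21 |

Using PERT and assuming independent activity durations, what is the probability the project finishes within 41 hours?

0.902

te_A = (1 + 4·4 + 13)/6 = 30/6 = 5; σ²_A = ((13−1)/6)² = 4.000
te_B = (6 + 4·7 + 8)/6 = 42/6 = 7; σ²_B = ((8−6)/6)² = 0.111
te_C = (3 + 4·8 + 13)/6 = 48/6 = 8; σ²_C = ((13−3)/6)² = 2.778
te_D = (8 + 4·12 + 16)/6 = 72/6 = 12; σ²_D = ((16−8)/6)² = 1.778
te_E = (3 + 4·6 + 9)/6 = 36/6 = 6; σ²_E = ((9−3)/6)² = 1.000
te_F = (11 + 4·13 + 21)/6 = 84/6 = 14; σ²_F = ((21−11)/6)² = 2.778

Forward pass:
ES_A = 0; EF_A = 5
ES_B = 0; EF_B = 7
ES_C = 0; EF_C = 8
ES_D = 5; EF_D = 5+12 = 17
ES_E = max(EF_C=8, EF_D=17) = 17; EF_E = 17+6 = 23
ES_F = max(EF_B=7, EF_C=8, EF_E=23) = 23; EF_F = 23+14 = 37
Expected project duration μ = 37 hours. Critical path: A → D → E → F.

Variance along critical path = 4.000 + 1.778 + 1.000 + 2.778 = 9.556; σ = √9.556 = 3.091 hours.
Z = (41 − 37) / 3.091 = 1.294
P(T ≤ 41) = Φ(1.294) ≈ 0.902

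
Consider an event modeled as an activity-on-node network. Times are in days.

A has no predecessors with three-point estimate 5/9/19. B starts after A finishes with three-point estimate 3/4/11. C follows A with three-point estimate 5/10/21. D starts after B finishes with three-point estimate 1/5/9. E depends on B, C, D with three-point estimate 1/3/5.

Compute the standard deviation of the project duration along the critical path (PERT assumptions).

te_A = (5 + 4·9 + 19)/6 = 60/6 = 10; σ²_A = ((19−5)/6)² = 5.444
te_B = (3 + 4·4 + 11)/6 = 30/6 = 5; σ²_B = ((11−3)/6)² = 1.778
te_C = (5 + 4·10 + 21)/6 = 66/6 = 11; σ²_C = ((21−5)/6)² = 7.111
te_D = (1 + 4·5 + 9)/6 = 30/6 = 5; σ²_D = ((9−1)/6)² = 1.778
te_E = (1 + 4·3 + 5)/6 = 18/6 = 3; σ²_E = ((5−1)/6)² = 0.444

Forward pass:
ES_A = 0; EF_A = 10
ES_B = 10; EF_B = 10+5 = 15
ES_C = 10; EF_C = 10+11 = 21
ES_D = 15; EF_D = 15+5 = 20
ES_E = max(EF_B=15, EF_C=21, EF_D=20) = 21; EF_E = 21+3 = 24
Expected project duration μ = 24 days. Critical path: A → C → E.

Variance along critical path = 5.444 + 7.111 + 0.444 = 13.000
σ = √13.000 = 3.606 days

3.61 days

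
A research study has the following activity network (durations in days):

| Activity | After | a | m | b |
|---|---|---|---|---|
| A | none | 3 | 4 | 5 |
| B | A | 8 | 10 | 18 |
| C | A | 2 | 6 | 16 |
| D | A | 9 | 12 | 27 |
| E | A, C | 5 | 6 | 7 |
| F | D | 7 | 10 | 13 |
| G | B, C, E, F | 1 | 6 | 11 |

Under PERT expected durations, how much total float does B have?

te_A = (3 + 4·4 + 5)/6 = 24/6 = 4
te_B = (8 + 4·10 + 18)/6 = 66/6 = 11
te_C = (2 + 4·6 + 16)/6 = 42/6 = 7
te_D = (9 + 4·12 + 27)/6 = 84/6 = 14
te_E = (5 + 4·6 + 7)/6 = 36/6 = 6
te_F = (7 + 4·10 + 13)/6 = 60/6 = 10
te_G = (1 + 4·6 + 11)/6 = 36/6 = 6

Forward pass:
ES_A = 0; EF_A = 4
ES_B = 4; EF_B = 4+11 = 15
ES_C = 4; EF_C = 4+7 = 11
ES_D = 4; EF_D = 4+14 = 18
ES_E = max(EF_A=4, EF_C=11) = 11; EF_E = 11+6 = 17
ES_F = 18; EF_F = 18+10 = 28
ES_G = max(EF_B=15, EF_C=11, EF_E=17, EF_F=28) = 28; EF_G = 28+6 = 34
Expected project duration μ = 34 days. Critical path: A → D → F → G.

Backward pass:
LF_G = 34; LS_G = 34−6 = 28
LF_F = LS_G = 28; LS_F = 28−10 = 18
LF_E = LS_G = 28; LS_E = 28−6 = 22
LF_D = LS_F = 18; LS_D = 18−14 = 4
LF_C = min(LS_E=22, LS_G=28) = 22; LS_C = 22−7 = 15
LF_B = LS_G = 28; LS_B = 28−11 = 17
LF_A = min(LS_B=17, LS_C=15, LS_D=4, LS_E=22) = 4; LS_A = 4−4 = 0
Slack_B = LS_B − ES_B = 17 − 4 = 13

13 days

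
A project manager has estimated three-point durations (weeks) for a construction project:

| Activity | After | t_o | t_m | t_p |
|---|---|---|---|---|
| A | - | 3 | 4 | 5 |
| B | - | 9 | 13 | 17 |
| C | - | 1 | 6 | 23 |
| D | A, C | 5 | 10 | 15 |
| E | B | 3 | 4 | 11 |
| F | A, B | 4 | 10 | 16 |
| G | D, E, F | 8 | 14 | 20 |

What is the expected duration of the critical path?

te_A = (3 + 4·4 + 5)/6 = 24/6 = 4
te_B = (9 + 4·13 + 17)/6 = 78/6 = 13
te_C = (1 + 4·6 + 23)/6 = 48/6 = 8
te_D = (5 + 4·10 + 15)/6 = 60/6 = 10
te_E = (3 + 4·4 + 11)/6 = 30/6 = 5
te_F = (4 + 4·10 + 16)/6 = 60/6 = 10
te_G = (8 + 4·14 + 20)/6 = 84/6 = 14

Forward pass:
ES_A = 0; EF_A = 4
ES_B = 0; EF_B = 13
ES_C = 0; EF_C = 8
ES_D = max(EF_A=4, EF_C=8) = 8; EF_D = 8+10 = 18
ES_E = 13; EF_E = 13+5 = 18
ES_F = max(EF_A=4, EF_B=13) = 13; EF_F = 13+10 = 23
ES_G = max(EF_D=18, EF_E=18, EF_F=23) = 23; EF_G = 23+14 = 37
Expected project duration μ = 37 weeks. Critical path: B → F → G.

37 weeks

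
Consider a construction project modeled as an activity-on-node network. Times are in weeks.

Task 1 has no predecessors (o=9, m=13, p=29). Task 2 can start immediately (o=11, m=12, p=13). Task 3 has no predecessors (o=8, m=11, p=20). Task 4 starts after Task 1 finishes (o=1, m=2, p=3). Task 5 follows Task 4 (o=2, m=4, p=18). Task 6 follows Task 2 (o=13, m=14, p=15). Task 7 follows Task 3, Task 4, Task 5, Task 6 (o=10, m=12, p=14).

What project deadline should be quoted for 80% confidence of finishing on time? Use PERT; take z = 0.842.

38.7 weeks

te_Task 1 = (9 + 4·13 + 29)/6 = 90/6 = 15; σ²_Task 1 = ((29−9)/6)² = 11.111
te_Task 2 = (11 + 4·12 + 13)/6 = 72/6 = 12; σ²_Task 2 = ((13−11)/6)² = 0.111
te_Task 3 = (8 + 4·11 + 20)/6 = 72/6 = 12; σ²_Task 3 = ((20−8)/6)² = 4.000
te_Task 4 = (1 + 4·2 + 3)/6 = 12/6 = 2; σ²_Task 4 = ((3−1)/6)² = 0.111
te_Task 5 = (2 + 4·4 + 18)/6 = 36/6 = 6; σ²_Task 5 = ((18−2)/6)² = 7.111
te_Task 6 = (13 + 4·14 + 15)/6 = 84/6 = 14; σ²_Task 6 = ((15−13)/6)² = 0.111
te_Task 7 = (10 + 4·12 + 14)/6 = 72/6 = 12; σ²_Task 7 = ((14−10)/6)² = 0.444

Forward pass:
ES_Task 1 = 0; EF_Task 1 = 15
ES_Task 2 = 0; EF_Task 2 = 12
ES_Task 3 = 0; EF_Task 3 = 12
ES_Task 4 = 15; EF_Task 4 = 15+2 = 17
ES_Task 5 = 17; EF_Task 5 = 17+6 = 23
ES_Task 6 = 12; EF_Task 6 = 12+14 = 26
ES_Task 7 = max(EF_Task 3=12, EF_Task 4=17, EF_Task 5=23, EF_Task 6=26) = 26; EF_Task 7 = 26+12 = 38
Expected project duration μ = 38 weeks. Critical path: Task 2 → Task 6 → Task 7.

Variance along critical path = 0.111 + 0.111 + 0.444 = 0.667; σ = 0.816 weeks.
D = μ + z·σ = 38 + 0.842·0.816 = 38.7 weeks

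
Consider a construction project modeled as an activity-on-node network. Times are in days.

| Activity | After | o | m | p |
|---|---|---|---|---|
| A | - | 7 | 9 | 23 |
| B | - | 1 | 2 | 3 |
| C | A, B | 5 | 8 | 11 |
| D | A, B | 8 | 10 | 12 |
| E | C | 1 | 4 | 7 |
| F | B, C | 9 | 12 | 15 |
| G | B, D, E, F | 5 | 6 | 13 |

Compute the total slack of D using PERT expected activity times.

10 days

te_A = (7 + 4·9 + 23)/6 = 66/6 = 11
te_B = (1 + 4·2 + 3)/6 = 12/6 = 2
te_C = (5 + 4·8 + 11)/6 = 48/6 = 8
te_D = (8 + 4·10 + 12)/6 = 60/6 = 10
te_E = (1 + 4·4 + 7)/6 = 24/6 = 4
te_F = (9 + 4·12 + 15)/6 = 72/6 = 12
te_G = (5 + 4·6 + 13)/6 = 42/6 = 7

Forward pass:
ES_A = 0; EF_A = 11
ES_B = 0; EF_B = 2
ES_C = max(EF_A=11, EF_B=2) = 11; EF_C = 11+8 = 19
ES_D = max(EF_A=11, EF_B=2) = 11; EF_D = 11+10 = 21
ES_E = 19; EF_E = 19+4 = 23
ES_F = max(EF_B=2, EF_C=19) = 19; EF_F = 19+12 = 31
ES_G = max(EF_B=2, EF_D=21, EF_E=23, EF_F=31) = 31; EF_G = 31+7 = 38
Expected project duration μ = 38 days. Critical path: A → C → F → G.

Backward pass:
LF_G = 38; LS_G = 38−7 = 31
LF_F = LS_G = 31; LS_F = 31−12 = 19
LF_E = LS_G = 31; LS_E = 31−4 = 27
LF_D = LS_G = 31; LS_D = 31−10 = 21
LF_C = min(LS_E=27, LS_F=19) = 19; LS_C = 19−8 = 11
LF_B = min(LS_C=11, LS_D=21, LS_F=19, LS_G=31) = 11; LS_B = 11−2 = 9
LF_A = min(LS_C=11, LS_D=21) = 11; LS_A = 11−11 = 0
Slack_D = LS_D − ES_D = 21 − 11 = 10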